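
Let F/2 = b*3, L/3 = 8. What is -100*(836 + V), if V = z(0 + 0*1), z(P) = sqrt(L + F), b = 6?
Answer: -83600 - 200*sqrt(15) ≈ -84375.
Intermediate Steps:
L = 24 (L = 3*8 = 24)
F = 36 (F = 2*(6*3) = 2*18 = 36)
z(P) = 2*sqrt(15) (z(P) = sqrt(24 + 36) = sqrt(60) = 2*sqrt(15))
V = 2*sqrt(15) ≈ 7.7460
-100*(836 + V) = -100*(836 + 2*sqrt(15)) = -83600 - 200*sqrt(15)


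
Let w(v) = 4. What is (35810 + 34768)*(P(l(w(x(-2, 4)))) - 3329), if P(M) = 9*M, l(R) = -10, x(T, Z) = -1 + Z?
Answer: -241306182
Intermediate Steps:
(35810 + 34768)*(P(l(w(x(-2, 4)))) - 3329) = (35810 + 34768)*(9*(-10) - 3329) = 70578*(-90 - 3329) = 70578*(-3419) = -241306182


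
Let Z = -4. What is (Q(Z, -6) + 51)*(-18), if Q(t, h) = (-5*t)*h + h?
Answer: 1350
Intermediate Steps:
Q(t, h) = h - 5*h*t (Q(t, h) = -5*h*t + h = h - 5*h*t)
(Q(Z, -6) + 51)*(-18) = (-6*(1 - 5*(-4)) + 51)*(-18) = (-6*(1 + 20) + 51)*(-18) = (-6*21 + 51)*(-18) = (-126 + 51)*(-18) = -75*(-18) = 1350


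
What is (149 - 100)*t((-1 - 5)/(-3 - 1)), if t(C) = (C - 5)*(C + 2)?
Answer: -2401/4 ≈ -600.25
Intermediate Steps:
t(C) = (-5 + C)*(2 + C)
(149 - 100)*t((-1 - 5)/(-3 - 1)) = (149 - 100)*(-10 + ((-1 - 5)/(-3 - 1))**2 - 3*(-1 - 5)/(-3 - 1)) = 49*(-10 + (-6/(-4))**2 - (-18)/(-4)) = 49*(-10 + (-6*(-1/4))**2 - (-18)*(-1)/4) = 49*(-10 + (3/2)**2 - 3*3/2) = 49*(-10 + 9/4 - 9/2) = 49*(-49/4) = -2401/4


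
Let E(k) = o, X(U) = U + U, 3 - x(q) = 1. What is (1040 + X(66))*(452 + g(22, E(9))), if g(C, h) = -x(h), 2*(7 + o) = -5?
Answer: 527400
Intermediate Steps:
x(q) = 2 (x(q) = 3 - 1*1 = 3 - 1 = 2)
o = -19/2 (o = -7 + (1/2)*(-5) = -7 - 5/2 = -19/2 ≈ -9.5000)
X(U) = 2*U
E(k) = -19/2
g(C, h) = -2 (g(C, h) = -1*2 = -2)
(1040 + X(66))*(452 + g(22, E(9))) = (1040 + 2*66)*(452 - 2) = (1040 + 132)*450 = 1172*450 = 527400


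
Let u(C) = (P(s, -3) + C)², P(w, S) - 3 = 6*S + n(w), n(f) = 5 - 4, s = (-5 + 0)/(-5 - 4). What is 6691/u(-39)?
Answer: 6691/2809 ≈ 2.3820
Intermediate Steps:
s = 5/9 (s = -5/(-9) = -5*(-⅑) = 5/9 ≈ 0.55556)
n(f) = 1
P(w, S) = 4 + 6*S (P(w, S) = 3 + (6*S + 1) = 3 + (1 + 6*S) = 4 + 6*S)
u(C) = (-14 + C)² (u(C) = ((4 + 6*(-3)) + C)² = ((4 - 18) + C)² = (-14 + C)²)
6691/u(-39) = 6691/((-14 - 39)²) = 6691/((-53)²) = 6691/2809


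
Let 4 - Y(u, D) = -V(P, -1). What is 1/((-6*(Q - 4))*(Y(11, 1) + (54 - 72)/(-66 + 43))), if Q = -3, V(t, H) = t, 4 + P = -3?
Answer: -23/2142 ≈ -0.010738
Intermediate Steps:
P = -7 (P = -4 - 3 = -7)
Y(u, D) = -3 (Y(u, D) = 4 - (-1)*(-7) = 4 - 1*7 = 4 - 7 = -3)
1/((-6*(Q - 4))*(Y(11, 1) + (54 - 72)/(-66 + 43))) = 1/((-6*(-3 - 4))*(-3 + (54 - 72)/(-66 + 43))) = 1/((-6*(-7))*(-3 - 18/(-23))) = 1/(42*(-3 - 18*(-1/23))) = 1/(42*(-3 + 18/23)) = 1/(42*(-51/23)) = 1/(-2142/23) = -23/2142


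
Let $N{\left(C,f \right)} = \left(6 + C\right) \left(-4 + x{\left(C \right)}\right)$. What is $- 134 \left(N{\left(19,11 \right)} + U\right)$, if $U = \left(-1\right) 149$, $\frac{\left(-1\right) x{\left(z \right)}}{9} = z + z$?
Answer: $1179066$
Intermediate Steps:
$x{\left(z \right)} = - 18 z$ ($x{\left(z \right)} = - 9 \left(z + z\right) = - 9 \cdot 2 z = - 18 z$)
$U = -149$
$N{\left(C,f \right)} = \left(-4 - 18 C\right) \left(6 + C\right)$ ($N{\left(C,f \right)} = \left(6 + C\right) \left(-4 - 18 C\right) = \left(-4 - 18 C\right) \left(6 + C\right)$)
$- 134 \left(N{\left(19,11 \right)} + U\right) = - 134 \left(\left(-24 - 2128 - 18 \cdot 19^{2}\right) - 149\right) = - 134 \left(\left(-24 - 2128 - 6498\right) - 149\right) = - 134 \left(-8650 - 149\right) = \left(-134\right) \left(-8799\right) = 1179066$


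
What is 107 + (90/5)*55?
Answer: 1097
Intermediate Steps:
107 + (90/5)*55 = 107 + (90*(⅕))*55 = 107 + 18*55 = 107 + 990 = 1097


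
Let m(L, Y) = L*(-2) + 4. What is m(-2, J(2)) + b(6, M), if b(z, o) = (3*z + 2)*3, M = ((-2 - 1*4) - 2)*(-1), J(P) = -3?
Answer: 68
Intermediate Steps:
m(L, Y) = 4 - 2*L (m(L, Y) = -2*L + 4 = 4 - 2*L)
M = 8 (M = ((-2 - 4) - 2)*(-1) = (-6 - 2)*(-1) = -8*(-1) = 8)
b(z, o) = 6 + 9*z (b(z, o) = (2 + 3*z)*3 = 6 + 9*z)
m(-2, J(2)) + b(6, M) = (4 - 2*(-2)) + (6 + 9*6) = (4 + 4) + (6 + 54) = 8 + 60 = 68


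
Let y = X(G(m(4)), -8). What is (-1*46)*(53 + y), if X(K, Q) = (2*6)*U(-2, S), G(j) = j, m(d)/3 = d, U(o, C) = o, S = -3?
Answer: -1334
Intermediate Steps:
m(d) = 3*d
X(K, Q) = -24 (X(K, Q) = (2*6)*(-2) = 12*(-2) = -24)
y = -24
(-1*46)*(53 + y) = (-1*46)*(53 - 24) = -46*29 = -1334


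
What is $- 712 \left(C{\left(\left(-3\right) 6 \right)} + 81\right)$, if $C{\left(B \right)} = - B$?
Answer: $-70488$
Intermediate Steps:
$- 712 \left(C{\left(\left(-3\right) 6 \right)} + 81\right) = - 712 \left(- \left(-3\right) 6 + 81\right) = - 712 \left(\left(-1\right) \left(-18\right) + 81\right) = - 712 \left(18 + 81\right) = \left(-712\right) 99 = -70488$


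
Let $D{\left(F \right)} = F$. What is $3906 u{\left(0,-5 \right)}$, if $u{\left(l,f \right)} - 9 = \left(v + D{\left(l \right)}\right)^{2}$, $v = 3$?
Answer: $70308$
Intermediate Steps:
$u{\left(l,f \right)} = 9 + \left(3 + l\right)^{2}$
$3906 u{\left(0,-5 \right)} = 3906 \left(9 + \left(3 + 0\right)^{2}\right) = 3906 \left(9 + 3^{2}\right) = 3906 \left(9 + 9\right) = 3906 \cdot 18 = 70308$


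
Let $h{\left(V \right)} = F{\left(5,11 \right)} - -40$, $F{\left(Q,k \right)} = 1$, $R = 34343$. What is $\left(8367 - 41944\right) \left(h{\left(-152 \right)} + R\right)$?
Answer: $-1154511568$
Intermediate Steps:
$h{\left(V \right)} = 41$ ($h{\left(V \right)} = 1 - -40 = 1 + 40 = 41$)
$\left(8367 - 41944\right) \left(h{\left(-152 \right)} + R\right) = \left(8367 - 41944\right) \left(41 + 34343\right) = \left(-33577\right) 34384 = -1154511568$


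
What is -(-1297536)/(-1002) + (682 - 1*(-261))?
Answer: -58775/167 ≈ -351.95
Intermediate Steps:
-(-1297536)/(-1002) + (682 - 1*(-261)) = -(-1297536)*(-1)/1002 + (682 + 261) = -1308*496/501 + 943 = -216256/167 + 943 = -58775/167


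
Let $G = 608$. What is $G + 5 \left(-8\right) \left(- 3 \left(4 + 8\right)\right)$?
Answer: $2048$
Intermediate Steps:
$G + 5 \left(-8\right) \left(- 3 \left(4 + 8\right)\right) = 608 + 5 \left(-8\right) \left(- 3 \left(4 + 8\right)\right) = 608 - 40 \left(\left(-3\right) 12\right) = 608 - -1440 = 608 + 1440 = 2048$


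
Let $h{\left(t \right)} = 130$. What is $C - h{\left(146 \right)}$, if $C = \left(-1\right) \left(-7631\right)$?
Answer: $7501$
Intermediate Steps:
$C = 7631$
$C - h{\left(146 \right)} = 7631 - 130 = 7501$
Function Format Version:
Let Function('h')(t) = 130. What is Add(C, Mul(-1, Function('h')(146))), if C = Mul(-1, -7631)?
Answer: 7501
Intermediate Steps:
C = 7631
Add(C, Mul(-1, Function('h')(146))) = Add(7631, Mul(-1, 130)) = Add(7631, -130) = 7501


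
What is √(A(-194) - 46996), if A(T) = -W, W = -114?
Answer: I*√46882 ≈ 216.52*I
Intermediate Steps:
A(T) = 114 (A(T) = -1*(-114) = 114)
√(A(-194) - 46996) = √(114 - 46996) = √(-46882) = I*√46882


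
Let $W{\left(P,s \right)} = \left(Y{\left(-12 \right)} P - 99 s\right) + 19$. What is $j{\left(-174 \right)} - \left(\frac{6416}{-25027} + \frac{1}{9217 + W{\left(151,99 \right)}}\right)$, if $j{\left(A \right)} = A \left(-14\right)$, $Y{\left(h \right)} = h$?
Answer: $\frac{144930915903}{59489179} \approx 2436.3$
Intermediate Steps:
$j{\left(A \right)} = - 14 A$
$W{\left(P,s \right)} = 19 - 99 s - 12 P$ ($W{\left(P,s \right)} = \left(- 12 P - 99 s\right) + 19 = \left(- 99 s - 12 P\right) + 19 = 19 - 99 s - 12 P$)
$j{\left(-174 \right)} - \left(\frac{6416}{-25027} + \frac{1}{9217 + W{\left(151,99 \right)}}\right) = \left(-14\right) \left(-174\right) - \left(\frac{6416}{-25027} + \frac{1}{9217 - 11594}\right) = 2436 - \left(6416 \left(- \frac{1}{25027}\right) + \frac{1}{9217 - 11594}\right) = 2436 - \left(- \frac{6416}{25027} + \frac{1}{9217 - 11594}\right) = 2436 - \left(- \frac{6416}{25027} + \frac{1}{-2377}\right) = 2436 - \left(- \frac{6416}{25027} - \frac{1}{2377}\right) = 2436 - - \frac{15275859}{59489179} = 2436 + \frac{15275859}{59489179} = \frac{144930915903}{59489179}$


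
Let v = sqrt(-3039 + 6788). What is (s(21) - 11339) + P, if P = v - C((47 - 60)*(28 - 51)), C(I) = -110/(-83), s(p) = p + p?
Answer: -937761/83 + sqrt(3749) ≈ -11237.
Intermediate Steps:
v = sqrt(3749) ≈ 61.229
s(p) = 2*p
C(I) = 110/83 (C(I) = -110*(-1/83) = 110/83)
P = -110/83 + sqrt(3749) (P = sqrt(3749) - 1*110/83 = sqrt(3749) - 110/83 = -110/83 + sqrt(3749) ≈ 59.904)
(s(21) - 11339) + P = (2*21 - 11339) + (-110/83 + sqrt(3749)) = (42 - 11339) + (-110/83 + sqrt(3749)) = -11297 + (-110/83 + sqrt(3749)) = -937761/83 + sqrt(3749)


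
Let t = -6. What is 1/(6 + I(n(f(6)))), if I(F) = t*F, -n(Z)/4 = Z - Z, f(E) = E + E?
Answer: ⅙ ≈ 0.16667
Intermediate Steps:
f(E) = 2*E
n(Z) = 0 (n(Z) = -4*(Z - Z) = -4*0 = 0)
I(F) = -6*F
1/(6 + I(n(f(6)))) = 1/(6 - 6*0) = 1/(6 + 0) = 1/6 = ⅙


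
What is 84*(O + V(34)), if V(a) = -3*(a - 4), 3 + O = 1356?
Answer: 106092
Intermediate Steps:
O = 1353 (O = -3 + 1356 = 1353)
V(a) = 12 - 3*a (V(a) = -3*(-4 + a) = 12 - 3*a)
84*(O + V(34)) = 84*(1353 + (12 - 3*34)) = 84*(1353 + (12 - 102)) = 84*(1353 - 90) = 84*1263 = 106092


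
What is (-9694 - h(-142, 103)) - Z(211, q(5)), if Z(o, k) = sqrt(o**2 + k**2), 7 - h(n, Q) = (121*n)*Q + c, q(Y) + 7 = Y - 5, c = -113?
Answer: -1779560 - sqrt(44570) ≈ -1.7798e+6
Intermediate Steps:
q(Y) = -12 + Y (q(Y) = -7 + (Y - 5) = -7 + (-5 + Y) = -12 + Y)
h(n, Q) = 120 - 121*Q*n (h(n, Q) = 7 - ((121*n)*Q - 113) = 7 - (121*Q*n - 113) = 7 - (-113 + 121*Q*n) = 7 + (113 - 121*Q*n) = 120 - 121*Q*n)
Z(o, k) = sqrt(k**2 + o**2)
(-9694 - h(-142, 103)) - Z(211, q(5)) = (-9694 - (120 - 121*103*(-142))) - sqrt((-12 + 5)**2 + 211**2) = (-9694 - (120 + 1769746)) - sqrt((-7)**2 + 44521) = (-9694 - 1*1769866) - sqrt(49 + 44521) = (-9694 - 1769866) - sqrt(44570) = -1779560 - sqrt(44570)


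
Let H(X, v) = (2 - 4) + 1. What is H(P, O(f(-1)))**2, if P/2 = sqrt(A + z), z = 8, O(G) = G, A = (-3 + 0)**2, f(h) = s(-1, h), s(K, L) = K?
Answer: 1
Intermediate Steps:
f(h) = -1
A = 9 (A = (-3)**2 = 9)
P = 2*sqrt(17) (P = 2*sqrt(9 + 8) = 2*sqrt(17) ≈ 8.2462)
H(X, v) = -1 (H(X, v) = -2 + 1 = -1)
H(P, O(f(-1)))**2 = (-1)**2 = 1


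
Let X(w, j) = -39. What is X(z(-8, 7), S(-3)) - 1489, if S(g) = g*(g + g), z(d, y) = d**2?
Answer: -1528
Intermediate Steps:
S(g) = 2*g**2 (S(g) = g*(2*g) = 2*g**2)
X(z(-8, 7), S(-3)) - 1489 = -39 - 1489 = -1528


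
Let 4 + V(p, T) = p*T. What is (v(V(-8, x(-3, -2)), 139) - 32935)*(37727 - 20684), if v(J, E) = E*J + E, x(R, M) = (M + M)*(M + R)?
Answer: -947454456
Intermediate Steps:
x(R, M) = 2*M*(M + R) (x(R, M) = (2*M)*(M + R) = 2*M*(M + R))
V(p, T) = -4 + T*p (V(p, T) = -4 + p*T = -4 + T*p)
v(J, E) = E + E*J
(v(V(-8, x(-3, -2)), 139) - 32935)*(37727 - 20684) = (139*(1 + (-4 + (2*(-2)*(-2 - 3))*(-8))) - 32935)*(37727 - 20684) = (139*(1 + (-4 + (2*(-2)*(-5))*(-8))) - 32935)*17043 = (139*(1 + (-4 + 20*(-8))) - 32935)*17043 = (139*(1 + (-4 - 160)) - 32935)*17043 = (139*(1 - 164) - 32935)*17043 = (139*(-163) - 32935)*17043 = (-22657 - 32935)*17043 = -55592*17043 = -947454456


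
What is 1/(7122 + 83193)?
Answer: 1/90315 ≈ 1.1072e-5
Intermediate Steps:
1/(7122 + 83193) = 1/90315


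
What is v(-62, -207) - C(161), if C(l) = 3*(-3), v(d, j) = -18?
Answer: -9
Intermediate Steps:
C(l) = -9
v(-62, -207) - C(161) = -18 - 1*(-9) = -18 + 9 = -9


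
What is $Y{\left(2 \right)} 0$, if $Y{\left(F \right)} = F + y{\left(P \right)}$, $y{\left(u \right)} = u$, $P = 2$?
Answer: $0$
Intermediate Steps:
$Y{\left(F \right)} = 2 + F$ ($Y{\left(F \right)} = F + 2 = 2 + F$)
$Y{\left(2 \right)} 0 = \left(2 + 2\right) 0 = 4 \cdot 0 = 0$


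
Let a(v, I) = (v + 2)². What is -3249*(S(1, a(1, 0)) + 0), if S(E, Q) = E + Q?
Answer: -32490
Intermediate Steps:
a(v, I) = (2 + v)²
-3249*(S(1, a(1, 0)) + 0) = -3249*((1 + (2 + 1)²) + 0) = -3249*((1 + 3²) + 0) = -3249*((1 + 9) + 0) = -3249*(10 + 0) = -3249*10 = -32490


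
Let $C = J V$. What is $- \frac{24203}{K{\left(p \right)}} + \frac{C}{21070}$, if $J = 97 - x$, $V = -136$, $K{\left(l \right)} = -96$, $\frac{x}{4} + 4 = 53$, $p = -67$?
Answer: $\frac{255624877}{1011360} \approx 252.75$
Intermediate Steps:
$x = 196$ ($x = -16 + 4 \cdot 53 = -16 + 212 = 196$)
$J = -99$ ($J = 97 - 196 = -99$)
$C = 13464$ ($C = \left(-99\right) \left(-136\right) = 13464$)
$- \frac{24203}{K{\left(p \right)}} + \frac{C}{21070} = - \frac{24203}{-96} + \frac{13464}{21070} = \left(-24203\right) \left(- \frac{1}{96}\right) + 13464 \cdot \frac{1}{21070} = \frac{24203}{96} + \frac{6732}{10535} = \frac{255624877}{1011360}$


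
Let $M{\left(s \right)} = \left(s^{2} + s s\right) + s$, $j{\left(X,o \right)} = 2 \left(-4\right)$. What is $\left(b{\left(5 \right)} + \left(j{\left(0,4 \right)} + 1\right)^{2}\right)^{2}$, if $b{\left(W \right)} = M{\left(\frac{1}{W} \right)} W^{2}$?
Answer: $3136$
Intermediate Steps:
$j{\left(X,o \right)} = -8$
$M{\left(s \right)} = s + 2 s^{2}$ ($M{\left(s \right)} = \left(s^{2} + s^{2}\right) + s = 2 s^{2} + s = s + 2 s^{2}$)
$b{\left(W \right)} = W \left(1 + \frac{2}{W}\right)$ ($b{\left(W \right)} = \frac{1 + \frac{2}{W}}{W} W^{2} = W \left(1 + \frac{2}{W}\right)$)
$\left(b{\left(5 \right)} + \left(j{\left(0,4 \right)} + 1\right)^{2}\right)^{2} = \left(\left(2 + 5\right) + \left(-8 + 1\right)^{2}\right)^{2} = \left(7 + \left(-7\right)^{2}\right)^{2} = \left(7 + 49\right)^{2} = 56^{2} = 3136$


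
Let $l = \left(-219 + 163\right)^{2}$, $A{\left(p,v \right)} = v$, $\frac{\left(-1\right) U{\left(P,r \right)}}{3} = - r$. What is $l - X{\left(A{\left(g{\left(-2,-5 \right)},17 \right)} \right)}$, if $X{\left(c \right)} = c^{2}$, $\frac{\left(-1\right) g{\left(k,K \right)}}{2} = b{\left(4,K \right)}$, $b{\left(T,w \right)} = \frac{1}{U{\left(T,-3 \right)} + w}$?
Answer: $2847$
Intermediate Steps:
$U{\left(P,r \right)} = 3 r$ ($U{\left(P,r \right)} = - 3 \left(- r\right) = 3 r$)
$b{\left(T,w \right)} = \frac{1}{-9 + w}$ ($b{\left(T,w \right)} = \frac{1}{3 \left(-3\right) + w} = \frac{1}{-9 + w}$)
$g{\left(k,K \right)} = - \frac{2}{-9 + K}$
$l = 3136$ ($l = \left(-56\right)^{2} = 3136$)
$l - X{\left(A{\left(g{\left(-2,-5 \right)},17 \right)} \right)} = 3136 - 17^{2} = 3136 - 289 = 2847$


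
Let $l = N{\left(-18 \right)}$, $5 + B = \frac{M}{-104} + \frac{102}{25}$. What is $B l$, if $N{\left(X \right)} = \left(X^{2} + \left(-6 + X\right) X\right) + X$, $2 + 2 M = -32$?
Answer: $- \frac{725823}{1300} \approx -558.33$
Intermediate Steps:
$M = -17$ ($M = -1 + \frac{1}{2} \left(-32\right) = -1 - 16 = -17$)
$B = - \frac{1967}{2600}$ ($B = -5 + \left(- \frac{17}{-104} + \frac{102}{25}\right) = -5 + \left(\left(-17\right) \left(- \frac{1}{104}\right) + 102 \cdot \frac{1}{25}\right) = -5 + \left(\frac{17}{104} + \frac{102}{25}\right) = -5 + \frac{11033}{2600} = - \frac{1967}{2600} \approx -0.75654$)
$N{\left(X \right)} = X + X^{2} + X \left(-6 + X\right)$ ($N{\left(X \right)} = \left(X^{2} + X \left(-6 + X\right)\right) + X = X + X^{2} + X \left(-6 + X\right)$)
$l = 738$ ($l = - 18 \left(-5 + 2 \left(-18\right)\right) = - 18 \left(-5 - 36\right) = \left(-18\right) \left(-41\right) = 738$)
$B l = \left(- \frac{1967}{2600}\right) 738 = - \frac{725823}{1300}$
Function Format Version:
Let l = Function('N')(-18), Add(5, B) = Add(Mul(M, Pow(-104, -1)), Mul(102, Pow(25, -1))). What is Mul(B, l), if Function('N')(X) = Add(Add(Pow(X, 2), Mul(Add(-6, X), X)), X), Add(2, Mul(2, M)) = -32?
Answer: Rational(-725823, 1300) ≈ -558.33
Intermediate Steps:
M = -17 (M = Add(-1, Mul(Rational(1, 2), -32)) = Add(-1, -16) = -17)
B = Rational(-1967, 2600) (B = Add(-5, Add(Mul(-17, Pow(-104, -1)), Mul(102, Pow(25, -1)))) = Add(-5, Add(Mul(-17, Rational(-1, 104)), Mul(102, Rational(1, 25)))) = Add(-5, Add(Rational(17, 104), Rational(102, 25))) = Add(-5, Rational(11033, 2600)) = Rational(-1967, 2600) ≈ -0.75654)
Function('N')(X) = Add(X, Pow(X, 2), Mul(X, Add(-6, X))) (Function('N')(X) = Add(Add(Pow(X, 2), Mul(X, Add(-6, X))), X) = Add(X, Pow(X, 2), Mul(X, Add(-6, X))))
l = 738 (l = Mul(-18, Add(-5, Mul(2, -18))) = Mul(-18, Add(-5, -36)) = Mul(-18, -41) = 738)
Mul(B, l) = Mul(Rational(-1967, 2600), 738) = Rational(-725823, 1300)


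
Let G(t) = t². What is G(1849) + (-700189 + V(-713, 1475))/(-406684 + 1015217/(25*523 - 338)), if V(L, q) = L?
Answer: 5901900670286155/1726306297 ≈ 3.4188e+6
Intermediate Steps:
G(1849) + (-700189 + V(-713, 1475))/(-406684 + 1015217/(25*523 - 338)) = 1849² + (-700189 - 713)/(-406684 + 1015217/(25*523 - 338)) = 3418801 - 700902/(-406684 + 1015217/(13075 - 338)) = 3418801 - 700902/(-406684 + 1015217/12737) = 3418801 - 700902/(-5178918891/12737) = 3418801 - 700902*(-12737/5178918891) = 3418801 + 2975796258/1726306297 = 5901900670286155/1726306297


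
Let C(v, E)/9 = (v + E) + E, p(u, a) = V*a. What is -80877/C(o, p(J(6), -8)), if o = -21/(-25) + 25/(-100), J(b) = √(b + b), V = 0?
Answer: -2695900/177 ≈ -15231.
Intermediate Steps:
J(b) = √2*√b (J(b) = √(2*b) = √2*√b)
p(u, a) = 0 (p(u, a) = 0*a = 0)
o = 59/100 (o = -21*(-1/25) + 25*(-1/100) = 21/25 - ¼ = 59/100 ≈ 0.59000)
C(v, E) = 9*v + 18*E (C(v, E) = 9*((v + E) + E) = 9*((E + v) + E) = 9*(v + 2*E) = 9*v + 18*E)
-80877/C(o, p(J(6), -8)) = -80877/(9*(59/100) + 18*0) = -80877/(531/100 + 0) = -80877/531/100 = -80877*100/531 = -2695900/177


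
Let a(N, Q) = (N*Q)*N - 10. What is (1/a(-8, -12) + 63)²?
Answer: 2402274169/605284 ≈ 3968.8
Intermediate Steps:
a(N, Q) = -10 + Q*N² (a(N, Q) = Q*N² - 10 = -10 + Q*N²)
(1/a(-8, -12) + 63)² = (1/(-10 - 12*(-8)²) + 63)² = (1/(-10 - 12*64) + 63)² = (1/(-10 - 768) + 63)² = (1/(-778) + 63)² = (-1/778 + 63)² = (49013/778)² = 2402274169/605284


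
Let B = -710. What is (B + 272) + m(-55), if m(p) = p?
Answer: -493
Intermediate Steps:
(B + 272) + m(-55) = (-710 + 272) - 55 = -438 - 55 = -493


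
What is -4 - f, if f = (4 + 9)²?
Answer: -173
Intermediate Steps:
f = 169 (f = 13² = 169)
-4 - f = -4 - 1*169 = -4 - 169 = -173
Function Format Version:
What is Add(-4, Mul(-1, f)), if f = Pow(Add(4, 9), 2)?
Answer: -173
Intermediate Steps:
f = 169 (f = Pow(13, 2) = 169)
Add(-4, Mul(-1, f)) = Add(-4, Mul(-1, 169)) = Add(-4, -169) = -173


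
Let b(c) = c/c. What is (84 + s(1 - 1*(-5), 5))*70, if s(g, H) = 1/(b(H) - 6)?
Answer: 5866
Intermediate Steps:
b(c) = 1
s(g, H) = -⅕ (s(g, H) = 1/(1 - 6) = 1/(-5) = -⅕)
(84 + s(1 - 1*(-5), 5))*70 = (84 - ⅕)*70 = (419/5)*70 = 5866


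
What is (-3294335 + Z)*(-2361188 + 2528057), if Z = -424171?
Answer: -620503377714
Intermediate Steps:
(-3294335 + Z)*(-2361188 + 2528057) = (-3294335 - 424171)*(-2361188 + 2528057) = -3718506*166869 = -620503377714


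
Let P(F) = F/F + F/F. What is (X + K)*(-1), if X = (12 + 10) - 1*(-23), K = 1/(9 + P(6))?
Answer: -496/11 ≈ -45.091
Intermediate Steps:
P(F) = 2 (P(F) = 1 + 1 = 2)
K = 1/11 (K = 1/(9 + 2) = 1/11 ≈ 0.090909)
X = 45 (X = 22 + 23 = 45)
(X + K)*(-1) = (45 + 1/11)*(-1) = (496/11)*(-1) = -496/11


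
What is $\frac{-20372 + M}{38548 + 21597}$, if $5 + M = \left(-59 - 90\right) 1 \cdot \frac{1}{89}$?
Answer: $- \frac{1813702}{5352905} \approx -0.33883$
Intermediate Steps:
$M = - \frac{594}{89}$ ($M = -5 + \left(-59 - 90\right) 1 \cdot \frac{1}{89} = -5 - 149 \cdot 1 \cdot \frac{1}{89} = -5 - \frac{149}{89} = - \frac{594}{89} \approx -6.6742$)
$\frac{-20372 + M}{38548 + 21597} = \frac{-20372 - \frac{594}{89}}{38548 + 21597} = - \frac{1813702}{89 \cdot 60145} = \left(- \frac{1813702}{89}\right) \frac{1}{60145} = - \frac{1813702}{5352905}$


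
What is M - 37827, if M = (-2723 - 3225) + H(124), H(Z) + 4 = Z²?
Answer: -28403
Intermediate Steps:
H(Z) = -4 + Z²
M = 9424 (M = (-2723 - 3225) + (-4 + 124²) = -5948 + (-4 + 15376) = -5948 + 15372 = 9424)
M - 37827 = 9424 - 37827 = -28403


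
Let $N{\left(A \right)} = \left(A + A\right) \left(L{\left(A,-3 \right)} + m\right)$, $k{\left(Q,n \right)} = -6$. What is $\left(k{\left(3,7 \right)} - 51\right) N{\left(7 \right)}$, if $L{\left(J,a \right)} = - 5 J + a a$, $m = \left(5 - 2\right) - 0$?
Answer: $18354$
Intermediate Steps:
$m = 3$ ($m = \left(5 - 2\right) + 0 = 3 + 0 = 3$)
$L{\left(J,a \right)} = a^{2} - 5 J$ ($L{\left(J,a \right)} = - 5 J + a^{2} = a^{2} - 5 J$)
$N{\left(A \right)} = 2 A \left(12 - 5 A\right)$ ($N{\left(A \right)} = \left(A + A\right) \left(\left(\left(-3\right)^{2} - 5 A\right) + 3\right) = 2 A \left(\left(9 - 5 A\right) + 3\right) = 2 A \left(12 - 5 A\right)$)
$\left(k{\left(3,7 \right)} - 51\right) N{\left(7 \right)} = \left(-6 - 51\right) 2 \cdot 7 \left(12 - 35\right) = - 57 \cdot 2 \cdot 7 \left(12 - 35\right) = - 57 \cdot 2 \cdot 7 \left(-23\right) = \left(-57\right) \left(-322\right) = 18354$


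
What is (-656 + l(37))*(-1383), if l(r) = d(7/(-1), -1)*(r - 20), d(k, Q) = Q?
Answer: 930759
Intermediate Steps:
l(r) = 20 - r (l(r) = -(r - 20) = -(-20 + r) = 20 - r)
(-656 + l(37))*(-1383) = (-656 + (20 - 1*37))*(-1383) = (-656 + (20 - 37))*(-1383) = (-656 - 17)*(-1383) = -673*(-1383) = 930759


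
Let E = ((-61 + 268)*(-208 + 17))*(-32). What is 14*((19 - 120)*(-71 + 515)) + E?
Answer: 637368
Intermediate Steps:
E = 1265184 (E = (207*(-191))*(-32) = -39537*(-32) = 1265184)
14*((19 - 120)*(-71 + 515)) + E = 14*((19 - 120)*(-71 + 515)) + 1265184 = 14*(-101*444) + 1265184 = 14*(-44844) + 1265184 = -627816 + 1265184 = 637368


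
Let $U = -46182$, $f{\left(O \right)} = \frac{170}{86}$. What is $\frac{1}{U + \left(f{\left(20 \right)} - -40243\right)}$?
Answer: $- \frac{43}{255292} \approx -0.00016843$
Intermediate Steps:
$f{\left(O \right)} = \frac{85}{43}$ ($f{\left(O \right)} = 170 \cdot \frac{1}{86} = \frac{85}{43}$)
$\frac{1}{U + \left(f{\left(20 \right)} - -40243\right)} = \frac{1}{-46182 + \left(\frac{85}{43} - -40243\right)} = \frac{1}{-46182 + \left(\frac{85}{43} + 40243\right)} = \frac{1}{-46182 + \frac{1730534}{43}} = \frac{1}{- \frac{255292}{43}} = - \frac{43}{255292}$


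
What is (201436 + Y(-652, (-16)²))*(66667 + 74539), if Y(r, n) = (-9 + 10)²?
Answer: 28444113022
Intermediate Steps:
Y(r, n) = 1 (Y(r, n) = 1² = 1)
(201436 + Y(-652, (-16)²))*(66667 + 74539) = (201436 + 1)*(66667 + 74539) = 201437*141206 = 28444113022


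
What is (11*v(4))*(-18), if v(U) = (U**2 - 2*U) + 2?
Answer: -1980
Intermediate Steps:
v(U) = 2 + U**2 - 2*U
(11*v(4))*(-18) = (11*(2 + 4**2 - 2*4))*(-18) = (11*(2 + 16 - 8))*(-18) = (11*10)*(-18) = 110*(-18) = -1980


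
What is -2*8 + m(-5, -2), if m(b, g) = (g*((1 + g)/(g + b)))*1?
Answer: -114/7 ≈ -16.286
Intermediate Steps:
m(b, g) = g*(1 + g)/(b + g) (m(b, g) = (g*((1 + g)/(b + g)))*1 = (g*(1 + g)/(b + g))*1 = g*(1 + g)/(b + g))
-2*8 + m(-5, -2) = -2*8 - 2*(1 - 2)/(-5 - 2) = -16 - 2*(-1)/(-7) = -16 - 2*(-⅐)*(-1) = -16 - 2/7 = -114/7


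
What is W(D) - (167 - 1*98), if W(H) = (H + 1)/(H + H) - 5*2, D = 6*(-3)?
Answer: -2827/36 ≈ -78.528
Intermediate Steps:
D = -18
W(H) = -10 + (1 + H)/(2*H) (W(H) = (1 + H)/((2*H)) - 10 = (1 + H)*(1/(2*H)) - 10 = (1 + H)/(2*H) - 10 = -10 + (1 + H)/(2*H))
W(D) - (167 - 1*98) = (½)*(1 - 19*(-18))/(-18) - (167 - 1*98) = (½)*(-1/18)*(1 + 342) - (167 - 98) = (½)*(-1/18)*343 - 1*69 = -343/36 - 69 = -2827/36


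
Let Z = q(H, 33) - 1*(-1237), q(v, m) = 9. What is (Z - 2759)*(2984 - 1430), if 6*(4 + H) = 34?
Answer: -2351202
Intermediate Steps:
H = 5/3 (H = -4 + (1/6)*34 = -4 + 17/3 = 5/3 ≈ 1.6667)
Z = 1246 (Z = 9 - 1*(-1237) = 9 + 1237 = 1246)
(Z - 2759)*(2984 - 1430) = (1246 - 2759)*(2984 - 1430) = -1513*1554 = -2351202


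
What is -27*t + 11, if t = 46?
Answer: -1231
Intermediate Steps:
-27*t + 11 = -27*46 + 11 = -1242 + 11 = -1231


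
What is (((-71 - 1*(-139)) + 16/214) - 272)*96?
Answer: -2094720/107 ≈ -19577.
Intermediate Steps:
(((-71 - 1*(-139)) + 16/214) - 272)*96 = (((-71 + 139) + 16*(1/214)) - 272)*96 = ((68 + 8/107) - 272)*96 = (7284/107 - 272)*96 = -21820/107*96 = -2094720/107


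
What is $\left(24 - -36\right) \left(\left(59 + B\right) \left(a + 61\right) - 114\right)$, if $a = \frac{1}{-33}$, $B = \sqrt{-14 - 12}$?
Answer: $\frac{2298920}{11} + \frac{40240 i \sqrt{26}}{11} \approx 2.0899 \cdot 10^{5} + 18653.0 i$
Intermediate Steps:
$B = i \sqrt{26}$ ($B = \sqrt{-26} = i \sqrt{26} \approx 5.099 i$)
$a = - \frac{1}{33} \approx -0.030303$
$\left(24 - -36\right) \left(\left(59 + B\right) \left(a + 61\right) - 114\right) = \left(24 - -36\right) \left(\left(59 + i \sqrt{26}\right) \left(- \frac{1}{33} + 61\right) - 114\right) = \left(24 + 36\right) \left(\left(59 + i \sqrt{26}\right) \frac{2012}{33} - 114\right) = 60 \left(\left(\frac{118708}{33} + \frac{2012 i \sqrt{26}}{33}\right) - 114\right) = 60 \left(\frac{114946}{33} + \frac{2012 i \sqrt{26}}{33}\right) = \frac{2298920}{11} + \frac{40240 i \sqrt{26}}{11}$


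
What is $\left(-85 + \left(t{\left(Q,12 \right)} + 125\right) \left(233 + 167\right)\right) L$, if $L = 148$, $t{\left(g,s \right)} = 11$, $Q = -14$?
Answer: $8038620$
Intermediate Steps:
$\left(-85 + \left(t{\left(Q,12 \right)} + 125\right) \left(233 + 167\right)\right) L = \left(-85 + \left(11 + 125\right) \left(233 + 167\right)\right) 148 = \left(-85 + 136 \cdot 400\right) 148 = \left(-85 + 54400\right) 148 = 54315 \cdot 148 = 8038620$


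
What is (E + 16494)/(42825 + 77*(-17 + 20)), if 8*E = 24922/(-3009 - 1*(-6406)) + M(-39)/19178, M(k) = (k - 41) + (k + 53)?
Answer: 99963285511/260930037888 ≈ 0.38310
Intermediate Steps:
M(k) = 12 + 2*k (M(k) = (-41 + k) + (53 + k) = 12 + 2*k)
E = 5554999/6060248 (E = (24922/(-3009 - 1*(-6406)) + (12 + 2*(-39))/19178)/8 = (24922/(-3009 + 6406) + (12 - 78)*(1/19178))/8 = (24922/3397 - 66*1/19178)/8 = (24922*(1/3397) - 33/9589)/8 = (24922/3397 - 33/9589)/8 = (⅛)*(5554999/757531) = 5554999/6060248 ≈ 0.91663)
(E + 16494)/(42825 + 77*(-17 + 20)) = (5554999/6060248 + 16494)/(42825 + 77*(-17 + 20)) = 99963285511/(6060248*(42825 + 77*3)) = 99963285511/(6060248*(42825 + 231)) = (99963285511/6060248)/43056 = (99963285511/6060248)*(1/43056) = 99963285511/260930037888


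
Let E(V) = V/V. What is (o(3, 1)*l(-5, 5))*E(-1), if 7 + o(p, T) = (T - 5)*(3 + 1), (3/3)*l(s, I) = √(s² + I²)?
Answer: -115*√2 ≈ -162.63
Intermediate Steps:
E(V) = 1
l(s, I) = √(I² + s²) (l(s, I) = √(s² + I²) = √(I² + s²))
o(p, T) = -27 + 4*T (o(p, T) = -7 + (T - 5)*(3 + 1) = -7 + (-5 + T)*4 = -7 + (-20 + 4*T) = -27 + 4*T)
(o(3, 1)*l(-5, 5))*E(-1) = ((-27 + 4*1)*√(5² + (-5)²))*1 = ((-27 + 4)*√(25 + 25))*1 = -115*√2*1 = -115*√2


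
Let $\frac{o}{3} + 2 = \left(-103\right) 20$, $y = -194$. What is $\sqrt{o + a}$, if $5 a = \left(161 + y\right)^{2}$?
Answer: $\frac{7 i \sqrt{3045}}{5} \approx 77.254 i$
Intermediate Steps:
$o = -6186$ ($o = -6 + 3 \left(\left(-103\right) 20\right) = -6 + 3 \left(-2060\right) = -6 - 6180 = -6186$)
$a = \frac{1089}{5}$ ($a = \frac{\left(161 - 194\right)^{2}}{5} = \frac{\left(-33\right)^{2}}{5} = \frac{1}{5} \cdot 1089 = \frac{1089}{5} \approx 217.8$)
$\sqrt{o + a} = \sqrt{-6186 + \frac{1089}{5}} = \sqrt{- \frac{29841}{5}} = \frac{7 i \sqrt{3045}}{5}$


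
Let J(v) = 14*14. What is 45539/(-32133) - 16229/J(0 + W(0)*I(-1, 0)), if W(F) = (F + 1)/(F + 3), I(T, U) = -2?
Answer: -530412101/6298068 ≈ -84.218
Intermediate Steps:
W(F) = (1 + F)/(3 + F)
J(v) = 196
45539/(-32133) - 16229/J(0 + W(0)*I(-1, 0)) = 45539/(-32133) - 16229/196 = 45539*(-1/32133) - 16229*1/196 = -45539/32133 - 16229/196 = -530412101/6298068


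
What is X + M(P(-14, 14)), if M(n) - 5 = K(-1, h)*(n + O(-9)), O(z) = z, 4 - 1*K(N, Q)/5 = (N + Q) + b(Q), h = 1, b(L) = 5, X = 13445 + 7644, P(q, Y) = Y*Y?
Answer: 20159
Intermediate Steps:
P(q, Y) = Y²
X = 21089
K(N, Q) = -5 - 5*N - 5*Q (K(N, Q) = 20 - 5*((N + Q) + 5) = 20 - 5*(5 + N + Q) = 20 + (-25 - 5*N - 5*Q) = -5 - 5*N - 5*Q)
M(n) = 50 - 5*n (M(n) = 5 + (-5 - 5*(-1) - 5*1)*(n - 9) = 5 + (-5 + 5 - 5)*(-9 + n) = 5 - 5*(-9 + n) = 5 + (45 - 5*n) = 50 - 5*n)
X + M(P(-14, 14)) = 21089 + (50 - 5*14²) = 21089 + (50 - 5*196) = 21089 + (50 - 980) = 21089 - 930 = 20159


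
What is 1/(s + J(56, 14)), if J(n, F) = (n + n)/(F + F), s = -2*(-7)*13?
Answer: 1/186 ≈ 0.0053763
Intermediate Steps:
s = 182 (s = 14*13 = 182)
J(n, F) = n/F (J(n, F) = (2*n)/((2*F)) = (2*n)*(1/(2*F)) = n/F)
1/(s + J(56, 14)) = 1/(182 + 56/14) = 1/(182 + 56*(1/14)) = 1/(182 + 4) = 1/186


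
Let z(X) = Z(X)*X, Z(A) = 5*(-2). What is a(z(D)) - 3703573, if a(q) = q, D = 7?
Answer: -3703643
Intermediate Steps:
Z(A) = -10
z(X) = -10*X
a(z(D)) - 3703573 = -10*7 - 3703573 = -70 - 3703573 = -3703643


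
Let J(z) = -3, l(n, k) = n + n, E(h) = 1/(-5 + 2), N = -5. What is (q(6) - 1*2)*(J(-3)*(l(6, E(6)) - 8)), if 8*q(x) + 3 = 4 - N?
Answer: 15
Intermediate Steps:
E(h) = -⅓ (E(h) = 1/(-3) = -⅓)
q(x) = ¾ (q(x) = -3/8 + (4 - 1*(-5))/8 = -3/8 + (4 + 5)/8 = -3/8 + (⅛)*9 = -3/8 + 9/8 = ¾)
l(n, k) = 2*n
(q(6) - 1*2)*(J(-3)*(l(6, E(6)) - 8)) = (¾ - 1*2)*(-3*(2*6 - 8)) = (¾ - 2)*(-3*(12 - 8)) = -(-15)*4/4 = -5/4*(-12) = 15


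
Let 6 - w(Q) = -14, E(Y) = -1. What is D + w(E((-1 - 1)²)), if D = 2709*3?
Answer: 8147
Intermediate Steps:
w(Q) = 20 (w(Q) = 6 - 1*(-14) = 6 + 14 = 20)
D = 8127
D + w(E((-1 - 1)²)) = 8127 + 20 = 8147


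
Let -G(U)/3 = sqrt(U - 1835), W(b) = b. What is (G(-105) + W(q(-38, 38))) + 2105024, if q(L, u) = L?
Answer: 2104986 - 6*I*sqrt(485) ≈ 2.105e+6 - 132.14*I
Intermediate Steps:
G(U) = -3*sqrt(-1835 + U) (G(U) = -3*sqrt(U - 1835) = -3*sqrt(-1835 + U))
(G(-105) + W(q(-38, 38))) + 2105024 = (-3*sqrt(-1835 - 105) - 38) + 2105024 = (-6*I*sqrt(485) - 38) + 2105024 = (-38 - 6*I*sqrt(485)) + 2105024 = 2104986 - 6*I*sqrt(485)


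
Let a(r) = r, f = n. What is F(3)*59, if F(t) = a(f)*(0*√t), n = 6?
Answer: 0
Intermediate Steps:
f = 6
F(t) = 0 (F(t) = 6*(0*√t) = 6*0 = 0)
F(3)*59 = 0*59 = 0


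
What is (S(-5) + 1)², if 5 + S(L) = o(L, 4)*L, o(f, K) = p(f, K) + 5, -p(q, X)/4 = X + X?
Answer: 17161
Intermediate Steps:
p(q, X) = -8*X (p(q, X) = -4*(X + X) = -8*X)
o(f, K) = 5 - 8*K (o(f, K) = -8*K + 5 = 5 - 8*K)
S(L) = -5 - 27*L (S(L) = -5 + (5 - 8*4)*L = -5 + (5 - 32)*L = -5 - 27*L)
(S(-5) + 1)² = ((-5 - 27*(-5)) + 1)² = ((-5 + 135) + 1)² = (130 + 1)² = 131² = 17161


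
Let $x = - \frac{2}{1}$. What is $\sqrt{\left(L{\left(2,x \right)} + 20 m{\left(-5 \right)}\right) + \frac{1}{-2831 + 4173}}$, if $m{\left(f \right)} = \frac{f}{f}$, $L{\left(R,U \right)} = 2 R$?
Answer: $\frac{\sqrt{43224478}}{1342} \approx 4.8991$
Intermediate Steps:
$x = -2$ ($x = \left(-2\right) 1 = -2$)
$m{\left(f \right)} = 1$
$\sqrt{\left(L{\left(2,x \right)} + 20 m{\left(-5 \right)}\right) + \frac{1}{-2831 + 4173}} = \sqrt{\left(2 \cdot 2 + 20 \cdot 1\right) + \frac{1}{-2831 + 4173}} = \sqrt{\left(4 + 20\right) + \frac{1}{1342}} = \sqrt{24 + \frac{1}{1342}} = \sqrt{\frac{32209}{1342}} = \frac{\sqrt{43224478}}{1342}$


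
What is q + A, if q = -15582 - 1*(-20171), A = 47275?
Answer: 51864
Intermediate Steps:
q = 4589 (q = -15582 + 20171 = 4589)
q + A = 4589 + 47275 = 51864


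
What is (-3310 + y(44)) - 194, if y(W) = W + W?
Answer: -3416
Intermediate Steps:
y(W) = 2*W
(-3310 + y(44)) - 194 = (-3310 + 2*44) - 194 = (-3310 + 88) - 194 = -3222 - 194 = -3416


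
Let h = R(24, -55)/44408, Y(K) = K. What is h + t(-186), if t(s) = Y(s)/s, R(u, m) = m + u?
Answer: 44377/44408 ≈ 0.99930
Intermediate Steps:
h = -31/44408 (h = (-55 + 24)/44408 = -31*1/44408 = -31/44408 ≈ -0.00069807)
t(s) = 1 (t(s) = s/s = 1)
h + t(-186) = -31/44408 + 1 = 44377/44408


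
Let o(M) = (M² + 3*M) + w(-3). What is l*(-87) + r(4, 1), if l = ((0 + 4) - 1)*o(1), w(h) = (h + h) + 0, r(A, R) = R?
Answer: 523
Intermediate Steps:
w(h) = 2*h (w(h) = 2*h + 0 = 2*h)
o(M) = -6 + M² + 3*M (o(M) = (M² + 3*M) + 2*(-3) = (M² + 3*M) - 6 = -6 + M² + 3*M)
l = -6 (l = ((0 + 4) - 1)*(-6 + 1² + 3*1) = (4 - 1)*(-6 + 1 + 3) = 3*(-2) = -6)
l*(-87) + r(4, 1) = -6*(-87) + 1 = 522 + 1 = 523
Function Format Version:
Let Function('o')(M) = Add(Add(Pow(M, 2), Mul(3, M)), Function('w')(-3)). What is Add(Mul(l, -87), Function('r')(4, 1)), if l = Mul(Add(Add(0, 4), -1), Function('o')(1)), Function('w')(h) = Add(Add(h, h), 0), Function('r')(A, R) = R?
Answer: 523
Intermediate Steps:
Function('w')(h) = Mul(2, h) (Function('w')(h) = Add(Mul(2, h), 0) = Mul(2, h))
Function('o')(M) = Add(-6, Pow(M, 2), Mul(3, M)) (Function('o')(M) = Add(Add(Pow(M, 2), Mul(3, M)), Mul(2, -3)) = Add(Add(Pow(M, 2), Mul(3, M)), -6) = Add(-6, Pow(M, 2), Mul(3, M)))
l = -6 (l = Mul(Add(Add(0, 4), -1), Add(-6, Pow(1, 2), Mul(3, 1))) = Mul(Add(4, -1), Add(-6, 1, 3)) = Mul(3, -2) = -6)
Add(Mul(l, -87), Function('r')(4, 1)) = Add(Mul(-6, -87), 1) = Add(522, 1) = 523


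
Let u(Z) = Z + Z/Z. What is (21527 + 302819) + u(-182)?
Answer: 324165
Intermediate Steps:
u(Z) = 1 + Z (u(Z) = Z + 1 = 1 + Z)
(21527 + 302819) + u(-182) = (21527 + 302819) + (1 - 182) = 324346 - 181 = 324165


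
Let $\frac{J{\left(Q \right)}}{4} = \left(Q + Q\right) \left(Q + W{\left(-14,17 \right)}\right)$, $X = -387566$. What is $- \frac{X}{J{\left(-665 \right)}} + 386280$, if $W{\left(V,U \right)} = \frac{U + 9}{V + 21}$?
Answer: $\frac{679474439383}{1759020} \approx 3.8628 \cdot 10^{5}$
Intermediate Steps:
$W{\left(V,U \right)} = \frac{9 + U}{21 + V}$
$J{\left(Q \right)} = 8 Q \left(\frac{26}{7} + Q\right)$ ($J{\left(Q \right)} = 4 \left(Q + Q\right) \left(Q + \frac{9 + 17}{21 - 14}\right) = 4 \cdot 2 Q \left(Q + \frac{1}{7} \cdot 26\right) = 4 \cdot 2 Q \left(Q + \frac{26}{7}\right) = 4 \cdot 2 Q \left(\frac{26}{7} + Q\right) = 8 Q \left(\frac{26}{7} + Q\right)$)
$- \frac{X}{J{\left(-665 \right)}} + 386280 = - \frac{-387566}{\frac{8}{7} \left(-665\right) \left(26 + 7 \left(-665\right)\right)} + 386280 = - \frac{-387566}{\frac{8}{7} \left(-665\right) \left(26 - 4655\right)} + 386280 = - \frac{-387566}{\frac{8}{7} \left(-665\right) \left(-4629\right)} + 386280 = - \frac{-387566}{3518040} + 386280 = \left(-1\right) \left(- \frac{193783}{1759020}\right) + 386280 = \frac{193783}{1759020} + 386280 = \frac{679474439383}{1759020}$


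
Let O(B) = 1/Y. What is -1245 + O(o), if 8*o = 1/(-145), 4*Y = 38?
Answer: -23653/19 ≈ -1244.9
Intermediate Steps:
Y = 19/2 (Y = (1/4)*38 = 19/2 ≈ 9.5000)
o = -1/1160 (o = (1/8)/(-145) = (1/8)*(-1/145) = -1/1160 ≈ -0.00086207)
O(B) = 2/19 (O(B) = 1/(19/2) = 2/19)
-1245 + O(o) = -1245 + 2/19 = -23653/19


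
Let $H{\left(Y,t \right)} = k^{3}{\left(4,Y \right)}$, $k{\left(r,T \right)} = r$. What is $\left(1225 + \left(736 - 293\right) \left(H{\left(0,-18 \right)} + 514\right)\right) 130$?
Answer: $33446270$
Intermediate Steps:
$H{\left(Y,t \right)} = 64$ ($H{\left(Y,t \right)} = 4^{3} = 64$)
$\left(1225 + \left(736 - 293\right) \left(H{\left(0,-18 \right)} + 514\right)\right) 130 = \left(1225 + \left(736 - 293\right) \left(64 + 514\right)\right) 130 = \left(1225 + 443 \cdot 578\right) 130 = \left(1225 + 256054\right) 130 = 257279 \cdot 130 = 33446270$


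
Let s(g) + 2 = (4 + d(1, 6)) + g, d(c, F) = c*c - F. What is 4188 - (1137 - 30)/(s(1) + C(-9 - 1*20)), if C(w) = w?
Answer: 130935/31 ≈ 4223.7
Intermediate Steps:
d(c, F) = c**2 - F
s(g) = -3 + g (s(g) = -2 + ((4 + (1**2 - 1*6)) + g) = -2 + ((4 + (1 - 6)) + g) = -2 + ((4 - 5) + g) = -2 + (-1 + g) = -3 + g)
4188 - (1137 - 30)/(s(1) + C(-9 - 1*20)) = 4188 - (1137 - 30)/((-3 + 1) + (-9 - 1*20)) = 4188 - 1107/(-2 + (-9 - 20)) = 4188 - 1107/(-2 - 29) = 4188 - 1107/(-31) = 4188 - 1107*(-1)/31 = 4188 - 1*(-1107/31) = 4188 + 1107/31 = 130935/31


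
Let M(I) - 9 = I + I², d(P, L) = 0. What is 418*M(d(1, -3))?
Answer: 3762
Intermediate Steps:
M(I) = 9 + I + I² (M(I) = 9 + (I + I²) = 9 + I + I²)
418*M(d(1, -3)) = 418*(9 + 0 + 0²) = 418*(9 + 0 + 0) = 418*9 = 3762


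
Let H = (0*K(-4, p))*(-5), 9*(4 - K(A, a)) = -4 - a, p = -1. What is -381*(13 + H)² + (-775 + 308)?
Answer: -64856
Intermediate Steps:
K(A, a) = 40/9 + a/9 (K(A, a) = 4 - (-4 - a)/9 = 4 + (4/9 + a/9) = 40/9 + a/9)
H = 0 (H = (0*(40/9 + (⅑)*(-1)))*(-5) = (0*(40/9 - ⅑))*(-5) = (0*(13/3))*(-5) = 0*(-5) = 0)
-381*(13 + H)² + (-775 + 308) = -381*(13 + 0)² + (-775 + 308) = -381*13² - 467 = -381*169 - 467 = -64389 - 467 = -64856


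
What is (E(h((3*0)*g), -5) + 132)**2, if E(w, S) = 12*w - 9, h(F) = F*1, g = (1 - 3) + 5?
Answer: 15129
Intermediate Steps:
g = 3 (g = -2 + 5 = 3)
h(F) = F
E(w, S) = -9 + 12*w
(E(h((3*0)*g), -5) + 132)**2 = ((-9 + 12*((3*0)*3)) + 132)**2 = ((-9 + 12*(0*3)) + 132)**2 = ((-9 + 12*0) + 132)**2 = ((-9 + 0) + 132)**2 = (-9 + 132)**2 = 123**2 = 15129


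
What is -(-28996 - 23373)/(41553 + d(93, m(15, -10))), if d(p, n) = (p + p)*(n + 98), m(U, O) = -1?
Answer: 52369/59595 ≈ 0.87875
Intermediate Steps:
d(p, n) = 2*p*(98 + n) (d(p, n) = (2*p)*(98 + n) = 2*p*(98 + n))
-(-28996 - 23373)/(41553 + d(93, m(15, -10))) = -(-28996 - 23373)/(41553 + 2*93*(98 - 1)) = -(-52369)/(41553 + 2*93*97) = -(-52369)/(41553 + 18042) = -(-52369)/59595 = -1*(-52369/59595) = 52369/59595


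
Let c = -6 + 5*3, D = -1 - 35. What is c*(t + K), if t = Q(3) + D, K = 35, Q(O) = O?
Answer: 18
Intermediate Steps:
D = -36
c = 9 (c = -6 + 15 = 9)
t = -33 (t = 3 - 36 = -33)
c*(t + K) = 9*(-33 + 35) = 9*2 = 18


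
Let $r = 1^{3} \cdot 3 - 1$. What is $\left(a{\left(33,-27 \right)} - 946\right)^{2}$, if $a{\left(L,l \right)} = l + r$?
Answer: $942841$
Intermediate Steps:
$r = 2$ ($r = 1 \cdot 3 - 1 = 3 - 1 = 2$)
$a{\left(L,l \right)} = 2 + l$ ($a{\left(L,l \right)} = l + 2 = 2 + l$)
$\left(a{\left(33,-27 \right)} - 946\right)^{2} = \left(\left(2 - 27\right) - 946\right)^{2} = \left(-25 - 946\right)^{2} = \left(-971\right)^{2} = 942841$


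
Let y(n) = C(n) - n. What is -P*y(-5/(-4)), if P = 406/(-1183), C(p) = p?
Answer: 0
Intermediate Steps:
y(n) = 0 (y(n) = n - n = 0)
P = -58/169 (P = 406*(-1/1183) = -58/169 ≈ -0.34320)
-P*y(-5/(-4)) = -(-58)*0/169 = -1*0 = 0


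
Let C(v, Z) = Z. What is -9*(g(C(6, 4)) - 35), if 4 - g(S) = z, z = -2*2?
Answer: 243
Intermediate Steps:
z = -4
g(S) = 8 (g(S) = 4 - 1*(-4) = 4 + 4 = 8)
-9*(g(C(6, 4)) - 35) = -9*(8 - 35) = -9*(-27) = 243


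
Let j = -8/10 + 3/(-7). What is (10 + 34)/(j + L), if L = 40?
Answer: 1540/1357 ≈ 1.1349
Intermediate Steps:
j = -43/35 (j = -8*⅒ + 3*(-⅐) = -⅘ - 3/7 = -43/35 ≈ -1.2286)
(10 + 34)/(j + L) = (10 + 34)/(-43/35 + 40) = 44/(1357/35) = 44*(35/1357) = 1540/1357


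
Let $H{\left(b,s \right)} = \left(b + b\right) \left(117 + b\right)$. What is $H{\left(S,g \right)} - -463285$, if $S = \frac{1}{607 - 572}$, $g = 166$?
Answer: $\frac{567532317}{1225} \approx 4.6329 \cdot 10^{5}$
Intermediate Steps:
$S = \frac{1}{35} \approx 0.028571$
$H{\left(b,s \right)} = 2 b \left(117 + b\right)$
$H{\left(S,g \right)} - -463285 = 2 \cdot \frac{1}{35} \left(117 + \frac{1}{35}\right) - -463285 = 2 \cdot \frac{1}{35} \cdot \frac{4096}{35} + 463285 = \frac{8192}{1225} + 463285 = \frac{567532317}{1225}$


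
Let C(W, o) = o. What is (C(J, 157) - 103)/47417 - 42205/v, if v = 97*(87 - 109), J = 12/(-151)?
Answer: 2001349721/101187878 ≈ 19.779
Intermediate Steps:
J = -12/151 (J = 12*(-1/151) = -12/151 ≈ -0.079470)
v = -2134 (v = 97*(-22) = -2134)
(C(J, 157) - 103)/47417 - 42205/v = (157 - 103)/47417 - 42205/(-2134) = 54*(1/47417) - 42205*(-1/2134) = 54/47417 + 42205/2134 = 2001349721/101187878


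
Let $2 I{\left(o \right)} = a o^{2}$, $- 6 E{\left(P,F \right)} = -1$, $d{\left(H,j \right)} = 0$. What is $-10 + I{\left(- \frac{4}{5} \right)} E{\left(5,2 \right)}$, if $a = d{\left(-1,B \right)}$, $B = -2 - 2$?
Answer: $-10$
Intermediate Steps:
$B = -4$
$E{\left(P,F \right)} = \frac{1}{6}$ ($E{\left(P,F \right)} = \left(- \frac{1}{6}\right) \left(-1\right) = \frac{1}{6}$)
$a = 0$
$I{\left(o \right)} = 0$ ($I{\left(o \right)} = \frac{0 o^{2}}{2} = \frac{1}{2} \cdot 0 = 0$)
$-10 + I{\left(- \frac{4}{5} \right)} E{\left(5,2 \right)} = -10 + 0 \cdot \frac{1}{6} = -10 + 0 = -10$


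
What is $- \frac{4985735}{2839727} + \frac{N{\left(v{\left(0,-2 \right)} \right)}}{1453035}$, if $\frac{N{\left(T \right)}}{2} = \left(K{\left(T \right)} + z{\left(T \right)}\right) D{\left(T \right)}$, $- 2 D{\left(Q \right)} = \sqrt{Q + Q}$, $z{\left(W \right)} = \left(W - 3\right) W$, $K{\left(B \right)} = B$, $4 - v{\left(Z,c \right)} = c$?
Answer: $- \frac{4985735}{2839727} - \frac{16 \sqrt{3}}{484345} \approx -1.7558$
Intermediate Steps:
$v{\left(Z,c \right)} = 4 - c$
$z{\left(W \right)} = W \left(-3 + W\right)$ ($z{\left(W \right)} = \left(-3 + W\right) W = W \left(-3 + W\right)$)
$D{\left(Q \right)} = - \frac{\sqrt{2} \sqrt{Q}}{2}$ ($D{\left(Q \right)} = - \frac{\sqrt{Q + Q}}{2} = - \frac{\sqrt{2 Q}}{2} = - \frac{\sqrt{2} \sqrt{Q}}{2}$)
$N{\left(T \right)} = - \sqrt{2} \sqrt{T} \left(T + T \left(-3 + T\right)\right)$ ($N{\left(T \right)} = 2 \left(T + T \left(-3 + T\right)\right) \left(- \frac{\sqrt{2} \sqrt{T}}{2}\right) = 2 \left(- \frac{\sqrt{2} \sqrt{T} \left(T + T \left(-3 + T\right)\right)}{2}\right) = - \sqrt{2} \sqrt{T} \left(T + T \left(-3 + T\right)\right)$)
$- \frac{4985735}{2839727} + \frac{N{\left(v{\left(0,-2 \right)} \right)}}{1453035} = - \frac{4985735}{2839727} + \frac{\sqrt{2} \left(4 - -2\right)^{\frac{3}{2}} \left(2 - \left(4 - -2\right)\right)}{1453035} = \left(-4985735\right) \frac{1}{2839727} + \sqrt{2} \left(4 + 2\right)^{\frac{3}{2}} \left(2 - \left(4 + 2\right)\right) \frac{1}{1453035} = - \frac{4985735}{2839727} + \sqrt{2} \cdot 6^{\frac{3}{2}} \left(2 - 6\right) \frac{1}{1453035} = - \frac{4985735}{2839727} + \sqrt{2} \cdot 6 \sqrt{6} \left(2 - 6\right) \frac{1}{1453035} = - \frac{4985735}{2839727} + \sqrt{2} \cdot 6 \sqrt{6} \left(-4\right) \frac{1}{1453035} = - \frac{4985735}{2839727} + - 48 \sqrt{3} \cdot \frac{1}{1453035} = - \frac{4985735}{2839727} - \frac{16 \sqrt{3}}{484345}$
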